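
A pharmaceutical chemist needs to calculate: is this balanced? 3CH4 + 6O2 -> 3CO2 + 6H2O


Equation: 3CH4 + 6O2 -> 3CO2 + 6H2O
Check atoms: C: 3=3, H: 12=12, O: 12=12
Balanced

Yes, balanced


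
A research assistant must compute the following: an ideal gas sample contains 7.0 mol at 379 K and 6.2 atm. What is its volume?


PV = nRT  (R = 0.08206 L·atm/(mol·K))
V = nRT/P = 7.0×0.08206×379/6.2
= 35.114 L

35.114 L


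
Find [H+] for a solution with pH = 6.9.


[H+] = 10^(-pH) = 10^(-6.9)
= 1.26×10^-7 M

1.26×10^-7 M


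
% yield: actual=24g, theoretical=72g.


% yield = actual/theoretical × 100
= 24/72 × 100
= 33.33%

33.33%


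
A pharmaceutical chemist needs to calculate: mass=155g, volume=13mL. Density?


ρ = mass/volume
= 155/13
= 11.923 g/mL

11.923 g/mL


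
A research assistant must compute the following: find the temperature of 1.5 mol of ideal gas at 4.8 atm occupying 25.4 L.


PV = nRT  (R = 0.08206 L·atm/(mol·K))
T = PV/(nR) = 4.8×25.4/(1.5×0.08206)
= 121.92/0.123090
= 990.49 K

990.49 K


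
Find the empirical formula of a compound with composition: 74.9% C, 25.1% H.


Assume 100 g sample. Moles of each element:
  C: 74.9/12.01 = 6.236 mol
  H: 25.1/1.008 = 24.901 mol
Divide by smallest (6.236):
  C: 6.236/6.236 = 1.0
  H: 24.901/6.236 = 3.99
Empirical formula: CH4

CH4


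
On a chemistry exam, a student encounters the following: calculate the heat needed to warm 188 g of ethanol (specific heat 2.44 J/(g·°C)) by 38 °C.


q = mcΔT = 188 × 2.44 × 38
= 17431.36 J

17431.36 J


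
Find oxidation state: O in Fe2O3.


O is usually -2
Oxidation number: -2

-2


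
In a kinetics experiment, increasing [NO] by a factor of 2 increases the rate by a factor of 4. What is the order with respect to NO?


rate ∝ [NO]^n
2^n = 4 → n = 2
Order in NO: 2

2


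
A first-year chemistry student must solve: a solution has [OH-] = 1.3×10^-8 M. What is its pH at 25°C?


pOH = -log10([OH-]) = -log10(1.3×10^-8)
= 8 - log10(1.3) = 7.89
pH = 14 - pOH = 14 - 7.89 = 6.11

6.11


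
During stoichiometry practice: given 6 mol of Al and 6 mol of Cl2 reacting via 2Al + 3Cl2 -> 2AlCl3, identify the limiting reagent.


Mole ratio available / coefficient:
  Al: 6/2 = 3.000
  Cl2: 6/3 = 2.000
Smaller ratio is limiting.

Cl2


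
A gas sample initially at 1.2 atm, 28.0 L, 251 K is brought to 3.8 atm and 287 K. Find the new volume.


P1V1/T1 = P2V2/T2
V2 = P1V1T2/(T1P2)
= 1.2×28.0×287/(251×3.8)
= 10.11 L

10.11 L


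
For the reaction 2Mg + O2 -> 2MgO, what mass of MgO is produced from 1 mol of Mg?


Mole ratio MgO:Mg = 2:2
n(MgO) = 1 × 2/2 = 1.000 mol
mass = 1.000 × 40.31 = 40.31 g

40.31 g


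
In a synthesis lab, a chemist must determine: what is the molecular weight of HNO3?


M(HNO3) = 1×1.008 + 1×14.01 + 3×16.0
= 1.01 + 14.01 + 48.0
= 63.02 g/mol

63.02 g/mol


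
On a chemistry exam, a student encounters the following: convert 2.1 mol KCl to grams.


M(KCl) = 74.55 g/mol
mass = n × M = 2.1 × 74.55 = 156.56 g

156.56 g


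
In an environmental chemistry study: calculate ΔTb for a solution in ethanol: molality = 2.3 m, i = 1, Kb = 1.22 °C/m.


ΔTb = Kb × m × i
= 1.22 × 2.3 × 1
= 2.806 °C

2.806 °C


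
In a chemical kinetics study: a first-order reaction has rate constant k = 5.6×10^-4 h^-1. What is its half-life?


t½ = ln2/k = 0.693147/(5.6×10^-4 h^-1)
= 1238 h

1238 h


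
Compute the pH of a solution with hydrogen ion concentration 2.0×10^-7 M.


pH = -log10([H+]) = -log10(2.0×10^-7)
= 7 - log10(2.0)
= 7 - 0.3
= 6.7

6.7


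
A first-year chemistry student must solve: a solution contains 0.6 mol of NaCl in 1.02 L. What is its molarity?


M = n/V = 0.6/1.02 = 0.588 mol/L

0.588 M


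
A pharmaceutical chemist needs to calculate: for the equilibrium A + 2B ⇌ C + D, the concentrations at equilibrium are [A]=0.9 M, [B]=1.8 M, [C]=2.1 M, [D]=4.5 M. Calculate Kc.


Kc = [C][D]/([A][B]^2)
= (2.1^1 × 4.5^1)/(0.9^1 × 1.8^2)
= 9.45/2.916
= 3.241

3.241


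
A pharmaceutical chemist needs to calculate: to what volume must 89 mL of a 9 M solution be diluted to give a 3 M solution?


C1V1 = C2V2
9 × 89 = 3 × V2
V2 = 801/3 = 267.0 mL

267.0 mL


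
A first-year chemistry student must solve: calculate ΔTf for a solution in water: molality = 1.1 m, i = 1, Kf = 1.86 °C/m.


ΔTf = Kf × m × i
= 1.86 × 1.1 × 1
= 2.046 °C

2.046 °C


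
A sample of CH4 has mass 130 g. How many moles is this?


M(CH4) = 16.04 g/mol
n = mass/M = 130/16.04 = 8.1047 mol

8.1047 mol


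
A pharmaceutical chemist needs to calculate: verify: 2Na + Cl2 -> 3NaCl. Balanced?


Equation: 2Na + Cl2 -> 3NaCl
Check atoms: Cl: 2≠3, Na: 2≠3
Not balanced

No, not balanced


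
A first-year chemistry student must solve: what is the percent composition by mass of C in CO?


M(CO) = 1×12.01 + 1×16.0 = 28.01 g/mol
Mass of C = 1 × 12.01 = 12.01 g/mol
% C = 12.01/28.01 × 100 = 42.88%

42.88%


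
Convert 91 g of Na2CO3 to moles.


M(Na2CO3) = 105.99 g/mol
n = mass/M = 91/105.99 = 0.8586 mol

0.8586 mol


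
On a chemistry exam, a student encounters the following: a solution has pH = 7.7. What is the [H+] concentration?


[H+] = 10^(-pH) = 10^(-7.7)
= 2.0×10^-8 M

2.0×10^-8 M


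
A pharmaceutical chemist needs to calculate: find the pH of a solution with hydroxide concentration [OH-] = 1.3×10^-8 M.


pOH = -log10([OH-]) = -log10(1.3×10^-8)
= 8 - log10(1.3) = 7.89
pH = 14 - pOH = 14 - 7.89 = 6.11

6.11


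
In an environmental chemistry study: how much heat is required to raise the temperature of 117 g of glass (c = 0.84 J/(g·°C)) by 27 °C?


q = mcΔT = 117 × 0.84 × 27
= 2653.56 J

2653.56 J


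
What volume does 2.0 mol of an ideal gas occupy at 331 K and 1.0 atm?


PV = nRT  (R = 0.08206 L·atm/(mol·K))
V = nRT/P = 2.0×0.08206×331/1.0
= 54.324 L

54.324 L


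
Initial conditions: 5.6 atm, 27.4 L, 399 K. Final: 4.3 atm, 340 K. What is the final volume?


P1V1/T1 = P2V2/T2
V2 = P1V1T2/(T1P2)
= 5.6×27.4×340/(399×4.3)
= 30.407 L

30.407 L


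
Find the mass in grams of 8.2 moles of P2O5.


M(P2O5) = 141.94 g/mol
mass = n × M = 8.2 × 141.94 = 1163.91 g

1163.91 g


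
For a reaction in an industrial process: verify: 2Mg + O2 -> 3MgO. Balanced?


Equation: 2Mg + O2 -> 3MgO
Check atoms: Mg: 2≠3, O: 2≠3
Not balanced

No, not balanced


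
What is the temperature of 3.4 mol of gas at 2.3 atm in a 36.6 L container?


PV = nRT  (R = 0.08206 L·atm/(mol·K))
T = PV/(nR) = 2.3×36.6/(3.4×0.08206)
= 84.18/0.279004
= 301.72 K

301.72 K


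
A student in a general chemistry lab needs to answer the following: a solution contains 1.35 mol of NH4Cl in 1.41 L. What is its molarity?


M = n/V = 1.35/1.41 = 0.957 mol/L

0.957 M


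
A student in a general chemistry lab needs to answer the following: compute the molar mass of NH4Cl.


M(NH4Cl) = 1×14.01 + 4×1.008 + 1×35.45
= 14.01 + 4.03 + 35.45
= 53.49 g/mol

53.49 g/mol


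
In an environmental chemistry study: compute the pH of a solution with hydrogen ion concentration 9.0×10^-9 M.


pH = -log10([H+]) = -log10(9.0×10^-9)
= 9 - log10(9.0)
= 9 - 0.95
= 8.05

8.05


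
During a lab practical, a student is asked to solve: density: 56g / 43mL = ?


ρ = mass/volume
= 56/43
= 1.302 g/mL

1.302 g/mL


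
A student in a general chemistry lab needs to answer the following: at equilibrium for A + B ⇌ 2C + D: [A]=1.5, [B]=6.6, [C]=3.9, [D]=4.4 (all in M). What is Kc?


Kc = [C]^2[D]/([A][B])
= (3.9^2 × 4.4^1)/(1.5^1 × 6.6^1)
= 66.924/9.9
= 6.760

6.760


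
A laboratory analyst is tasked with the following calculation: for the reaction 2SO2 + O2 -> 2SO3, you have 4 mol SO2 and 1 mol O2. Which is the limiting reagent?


Mole ratio available / coefficient:
  SO2: 4/2 = 2.000
  O2: 1/1 = 1.000
Smaller ratio is limiting.

O2


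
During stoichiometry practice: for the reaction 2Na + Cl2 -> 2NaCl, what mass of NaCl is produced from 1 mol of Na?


Mole ratio NaCl:Na = 2:2
n(NaCl) = 1 × 2/2 = 1.000 mol
mass = 1.000 × 58.44 = 58.44 g

58.44 g


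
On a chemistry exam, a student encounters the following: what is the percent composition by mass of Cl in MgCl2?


M(MgCl2) = 1×24.31 + 2×35.45 = 95.21 g/mol
Mass of Cl = 2 × 35.45 = 70.90 g/mol
% Cl = 70.90/95.21 × 100 = 74.47%

74.47%


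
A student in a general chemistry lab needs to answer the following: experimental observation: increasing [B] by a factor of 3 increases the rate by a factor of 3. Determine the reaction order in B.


rate ∝ [B]^n
3^n = 3 → n = 1
Order in B: 1

1


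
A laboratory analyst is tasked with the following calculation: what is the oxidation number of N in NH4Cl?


x + 4(+1) + (-1) = 0, so x = -3
Oxidation number: -3

-3


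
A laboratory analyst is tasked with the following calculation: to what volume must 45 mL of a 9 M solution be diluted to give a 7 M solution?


C1V1 = C2V2
9 × 45 = 7 × V2
V2 = 405/7 = 57.86 mL

57.86 mL


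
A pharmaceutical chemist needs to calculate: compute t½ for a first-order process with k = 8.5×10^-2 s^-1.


t½ = ln2/k = 0.693147/(8.5×10^-2 s^-1)
= 8.155 s

8.155 s


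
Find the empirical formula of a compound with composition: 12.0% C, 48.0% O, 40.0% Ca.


Assume 100 g sample. Moles of each element:
  C: 12.0/12.01 = 0.999 mol
  O: 48.0/16.0 = 3.0 mol
  Ca: 40.0/40.08 = 0.998 mol
Divide by smallest (0.998):
  C: 0.999/0.998 = 1.0
  O: 3.0/0.998 = 3.01
  Ca: 0.998/0.998 = 1.0
Empirical formula: CaCO3

CaCO3


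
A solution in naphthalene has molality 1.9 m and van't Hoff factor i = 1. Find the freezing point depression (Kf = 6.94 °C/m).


ΔTf = Kf × m × i
= 6.94 × 1.9 × 1
= 13.186 °C

13.186 °C


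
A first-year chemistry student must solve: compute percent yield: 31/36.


% yield = actual/theoretical × 100
= 31/36 × 100
= 86.11%

86.11%


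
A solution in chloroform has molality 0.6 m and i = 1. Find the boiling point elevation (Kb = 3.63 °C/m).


ΔTb = Kb × m × i
= 3.63 × 0.6 × 1
= 2.178 °C

2.178 °C


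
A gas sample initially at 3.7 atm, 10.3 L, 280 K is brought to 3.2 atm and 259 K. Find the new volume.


P1V1/T1 = P2V2/T2
V2 = P1V1T2/(T1P2)
= 3.7×10.3×259/(280×3.2)
= 11.016 L

11.016 L


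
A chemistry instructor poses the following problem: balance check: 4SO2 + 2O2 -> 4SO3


Equation: 4SO2 + 2O2 -> 4SO3
Check atoms: O: 12=12, S: 4=4
Balanced

Yes, balanced


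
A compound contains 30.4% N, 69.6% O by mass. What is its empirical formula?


Assume 100 g sample. Moles of each element:
  N: 30.4/14.01 = 2.17 mol
  O: 69.6/16.0 = 4.35 mol
Divide by smallest (2.17):
  N: 2.17/2.17 = 1.0
  O: 4.35/2.17 = 2.0
Empirical formula: NO2

NO2


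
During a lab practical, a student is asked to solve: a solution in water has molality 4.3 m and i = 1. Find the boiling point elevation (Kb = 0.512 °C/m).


ΔTb = Kb × m × i
= 0.512 × 4.3 × 1
= 2.2016 °C

2.2016 °C


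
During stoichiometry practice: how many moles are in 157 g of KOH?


M(KOH) = 56.11 g/mol
n = mass/M = 157/56.11 = 2.7981 mol

2.7981 mol


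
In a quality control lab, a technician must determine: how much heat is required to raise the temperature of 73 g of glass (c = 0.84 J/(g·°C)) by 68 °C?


q = mcΔT = 73 × 0.84 × 68
= 4169.76 J

4169.76 J


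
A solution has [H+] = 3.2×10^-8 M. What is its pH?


pH = -log10([H+]) = -log10(3.2×10^-8)
= 8 - log10(3.2)
= 8 - 0.51
= 7.49

7.49


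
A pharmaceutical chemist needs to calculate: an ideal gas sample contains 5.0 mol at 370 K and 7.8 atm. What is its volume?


PV = nRT  (R = 0.08206 L·atm/(mol·K))
V = nRT/P = 5.0×0.08206×370/7.8
= 19.463 L

19.463 L


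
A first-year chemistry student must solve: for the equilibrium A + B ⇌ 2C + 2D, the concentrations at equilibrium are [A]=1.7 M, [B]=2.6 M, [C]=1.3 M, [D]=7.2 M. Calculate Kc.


Kc = [C]^2[D]^2/([A][B])
= (1.3^2 × 7.2^2)/(1.7^1 × 2.6^1)
= 87.6096/4.42
= 19.82

19.82


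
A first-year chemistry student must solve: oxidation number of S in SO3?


x + 3(-2) = 0, so x = +6
Oxidation number: +6

+6


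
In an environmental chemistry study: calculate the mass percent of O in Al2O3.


M(Al2O3) = 2×26.98 + 3×16.0 = 101.96 g/mol
Mass of O = 3 × 16.0 = 48.00 g/mol
% O = 48.00/101.96 × 100 = 47.08%

47.08%


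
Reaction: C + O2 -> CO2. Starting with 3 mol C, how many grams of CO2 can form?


Mole ratio CO2:C = 1:1
n(CO2) = 3 × 1/1 = 3.000 mol
mass = 3.000 × 44.01 = 132.03 g

132.03 g


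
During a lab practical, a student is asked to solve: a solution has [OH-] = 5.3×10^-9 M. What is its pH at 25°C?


pOH = -log10([OH-]) = -log10(5.3×10^-9)
= 9 - log10(5.3) = 8.28
pH = 14 - pOH = 14 - 8.28 = 5.72

5.72


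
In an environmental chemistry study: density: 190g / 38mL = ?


ρ = mass/volume
= 190/38
= 5.0 g/mL

5.0 g/mL


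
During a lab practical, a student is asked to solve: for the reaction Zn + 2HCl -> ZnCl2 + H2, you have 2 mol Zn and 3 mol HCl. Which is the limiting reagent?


Mole ratio available / coefficient:
  Zn: 2/1 = 2.000
  HCl: 3/2 = 1.500
Smaller ratio is limiting.

HCl


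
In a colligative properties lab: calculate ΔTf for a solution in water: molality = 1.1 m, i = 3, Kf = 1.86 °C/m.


ΔTf = Kf × m × i
= 1.86 × 1.1 × 3
= 6.138 °C

6.138 °C


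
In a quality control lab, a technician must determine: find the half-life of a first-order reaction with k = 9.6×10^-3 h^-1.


t½ = ln2/k = 0.693147/(9.6×10^-3 h^-1)
= 72.20 h

72.20 h


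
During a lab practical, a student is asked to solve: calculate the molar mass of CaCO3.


M(CaCO3) = 1×40.08 + 1×12.01 + 3×16.0
= 40.08 + 12.01 + 48.0
= 100.09 g/mol

100.09 g/mol


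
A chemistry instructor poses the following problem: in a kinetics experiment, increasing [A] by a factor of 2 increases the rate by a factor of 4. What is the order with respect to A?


rate ∝ [A]^n
2^n = 4 → n = 2
Order in A: 2

2


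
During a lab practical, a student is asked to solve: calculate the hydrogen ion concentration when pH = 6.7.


[H+] = 10^(-pH) = 10^(-6.7)
= 2.0×10^-7 M

2.0×10^-7 M


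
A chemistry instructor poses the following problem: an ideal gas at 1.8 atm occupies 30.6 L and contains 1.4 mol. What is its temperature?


PV = nRT  (R = 0.08206 L·atm/(mol·K))
T = PV/(nR) = 1.8×30.6/(1.4×0.08206)
= 55.08/0.114884
= 479.44 K

479.44 K


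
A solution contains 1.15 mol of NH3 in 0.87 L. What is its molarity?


M = n/V = 1.15/0.87 = 1.322 mol/L

1.322 M


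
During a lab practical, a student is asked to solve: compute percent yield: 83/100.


% yield = actual/theoretical × 100
= 83/100 × 100
= 83.0%

83.0%


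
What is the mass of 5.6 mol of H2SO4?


M(H2SO4) = 98.09 g/mol
mass = n × M = 5.6 × 98.09 = 549.30 g

549.30 g


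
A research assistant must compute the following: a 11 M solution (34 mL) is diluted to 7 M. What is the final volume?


C1V1 = C2V2
11 × 34 = 7 × V2
V2 = 374/7 = 53.43 mL

53.43 mL


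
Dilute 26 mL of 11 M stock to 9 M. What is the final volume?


C1V1 = C2V2
11 × 26 = 9 × V2
V2 = 286/9 = 31.78 mL

31.78 mL


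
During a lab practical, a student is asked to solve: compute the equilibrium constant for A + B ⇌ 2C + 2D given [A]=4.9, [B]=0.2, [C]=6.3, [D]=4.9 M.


Kc = [C]^2[D]^2/([A][B])
= (6.3^2 × 4.9^2)/(4.9^1 × 0.2^1)
= 952.9569/0.98
= 972.4

972.4


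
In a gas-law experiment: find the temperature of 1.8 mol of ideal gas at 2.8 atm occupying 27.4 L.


PV = nRT  (R = 0.08206 L·atm/(mol·K))
T = PV/(nR) = 2.8×27.4/(1.8×0.08206)
= 76.72/0.147708
= 519.40 K

519.40 K


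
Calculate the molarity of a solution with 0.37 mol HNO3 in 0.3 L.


M = n/V = 0.37/0.3 = 1.233 mol/L

1.233 M


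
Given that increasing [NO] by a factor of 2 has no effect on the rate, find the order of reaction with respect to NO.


rate ∝ [NO]^n
rate ∝ [NO]^0
Order in NO: 0

0


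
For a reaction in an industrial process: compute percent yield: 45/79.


% yield = actual/theoretical × 100
= 45/79 × 100
= 56.96%

56.96%


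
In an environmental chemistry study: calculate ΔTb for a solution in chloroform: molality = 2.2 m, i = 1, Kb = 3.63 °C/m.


ΔTb = Kb × m × i
= 3.63 × 2.2 × 1
= 7.986 °C

7.986 °C


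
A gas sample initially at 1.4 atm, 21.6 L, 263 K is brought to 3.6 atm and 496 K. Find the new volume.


P1V1/T1 = P2V2/T2
V2 = P1V1T2/(T1P2)
= 1.4×21.6×496/(263×3.6)
= 15.842 L

15.842 L


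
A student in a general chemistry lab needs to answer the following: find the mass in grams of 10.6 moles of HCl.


M(HCl) = 36.46 g/mol
mass = n × M = 10.6 × 36.46 = 386.48 g

386.48 g


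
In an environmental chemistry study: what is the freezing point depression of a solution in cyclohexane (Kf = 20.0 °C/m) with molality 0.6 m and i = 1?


ΔTf = Kf × m × i
= 20.0 × 0.6 × 1
= 12.0 °C

12.0 °C


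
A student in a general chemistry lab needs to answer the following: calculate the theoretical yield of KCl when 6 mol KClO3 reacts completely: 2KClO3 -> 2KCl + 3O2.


Mole ratio KCl:KClO3 = 2:2
n(KCl) = 6 × 2/2 = 6.000 mol
mass = 6.000 × 74.55 = 447.3 g

447.3 g


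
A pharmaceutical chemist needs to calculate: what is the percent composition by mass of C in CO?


M(CO) = 1×12.01 + 1×16.0 = 28.01 g/mol
Mass of C = 1 × 12.01 = 12.01 g/mol
% C = 12.01/28.01 × 100 = 42.88%

42.88%


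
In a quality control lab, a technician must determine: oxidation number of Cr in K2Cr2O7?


2(+1) + 2x + 7(-2) = 0, so x = +6
Oxidation number: +6

+6


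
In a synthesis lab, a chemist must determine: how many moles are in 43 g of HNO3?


M(HNO3) = 63.02 g/mol
n = mass/M = 43/63.02 = 0.6823 mol

0.6823 mol


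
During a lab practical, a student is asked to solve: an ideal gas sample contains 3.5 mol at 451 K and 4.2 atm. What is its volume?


PV = nRT  (R = 0.08206 L·atm/(mol·K))
V = nRT/P = 3.5×0.08206×451/4.2
= 30.841 L

30.841 L


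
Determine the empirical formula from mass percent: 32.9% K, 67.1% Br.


Assume 100 g sample. Moles of each element:
  K: 32.9/39.1 = 0.841 mol
  Br: 67.1/79.9 = 0.84 mol
Divide by smallest (0.84):
  K: 0.841/0.84 = 1.0
  Br: 0.84/0.84 = 1.0
Empirical formula: KBr

KBr


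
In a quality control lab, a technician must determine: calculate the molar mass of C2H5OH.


M(C2H5OH) = 2×12.01 + 6×1.008 + 1×16.0
= 24.02 + 6.05 + 16.0
= 46.07 g/mol

46.07 g/mol


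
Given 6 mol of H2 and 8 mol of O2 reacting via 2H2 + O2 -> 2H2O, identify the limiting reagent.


Mole ratio available / coefficient:
  H2: 6/2 = 3.000
  O2: 8/1 = 8.000
Smaller ratio is limiting.

H2


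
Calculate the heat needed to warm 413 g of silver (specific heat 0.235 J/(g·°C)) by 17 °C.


q = mcΔT = 413 × 0.235 × 17
= 1649.94 J

1649.94 J


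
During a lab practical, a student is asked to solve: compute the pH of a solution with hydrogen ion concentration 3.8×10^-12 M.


pH = -log10([H+]) = -log10(3.8×10^-12)
= 12 - log10(3.8)
= 12 - 0.58
= 11.42

11.42


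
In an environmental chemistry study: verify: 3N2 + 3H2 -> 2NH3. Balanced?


Equation: 3N2 + 3H2 -> 2NH3
Check atoms: H: 6=6, N: 6≠2
Not balanced

No, not balanced


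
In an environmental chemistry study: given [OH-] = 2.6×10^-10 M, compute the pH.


pOH = -log10([OH-]) = -log10(2.6×10^-10)
= 10 - log10(2.6) = 9.59
pH = 14 - pOH = 14 - 9.59 = 4.41

4.41


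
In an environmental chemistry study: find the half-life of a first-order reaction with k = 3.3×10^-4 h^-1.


t½ = ln2/k = 0.693147/(3.3×10^-4 h^-1)
= 2100 h

2100 h


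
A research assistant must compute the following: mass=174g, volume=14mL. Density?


ρ = mass/volume
= 174/14
= 12.429 g/mL

12.429 g/mL


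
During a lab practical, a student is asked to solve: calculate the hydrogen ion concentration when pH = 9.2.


[H+] = 10^(-pH) = 10^(-9.2)
= 6.31×10^-10 M

6.31×10^-10 M


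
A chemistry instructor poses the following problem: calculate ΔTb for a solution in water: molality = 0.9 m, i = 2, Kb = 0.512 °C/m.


ΔTb = Kb × m × i
= 0.512 × 0.9 × 2
= 0.9216 °C

0.9216 °C


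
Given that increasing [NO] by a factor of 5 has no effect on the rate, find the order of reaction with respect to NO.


rate ∝ [NO]^n
rate ∝ [NO]^0
Order in NO: 0

0


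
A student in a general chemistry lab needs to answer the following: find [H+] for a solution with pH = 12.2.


[H+] = 10^(-pH) = 10^(-12.2)
= 6.31×10^-13 M

6.31×10^-13 M


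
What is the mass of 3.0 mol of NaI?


M(NaI) = 149.89 g/mol
mass = n × M = 3.0 × 149.89 = 449.67 g

449.67 g


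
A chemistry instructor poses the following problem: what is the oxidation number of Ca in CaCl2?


Group 2 metal: +2
Oxidation number: +2

+2


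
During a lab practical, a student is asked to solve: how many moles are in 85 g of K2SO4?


M(K2SO4) = 174.27 g/mol
n = mass/M = 85/174.27 = 0.4877 mol

0.4877 mol


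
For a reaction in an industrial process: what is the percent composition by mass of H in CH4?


M(CH4) = 1×12.01 + 4×1.008 = 16.042 g/mol
Mass of H = 4 × 1.008 = 4.032 g/mol
% H = 4.032/16.042 × 100 = 25.13%

25.13%


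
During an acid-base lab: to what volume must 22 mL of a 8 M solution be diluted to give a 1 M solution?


C1V1 = C2V2
8 × 22 = 1 × V2
V2 = 176/1 = 176.0 mL

176.0 mL


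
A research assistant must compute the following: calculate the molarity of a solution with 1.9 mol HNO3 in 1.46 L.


M = n/V = 1.9/1.46 = 1.301 mol/L

1.301 M


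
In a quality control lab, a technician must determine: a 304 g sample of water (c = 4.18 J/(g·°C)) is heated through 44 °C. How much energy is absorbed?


q = mcΔT = 304 × 4.18 × 44
= 55911.68 J

55911.68 J


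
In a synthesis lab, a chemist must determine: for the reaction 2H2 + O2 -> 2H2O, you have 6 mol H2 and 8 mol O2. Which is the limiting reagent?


Mole ratio available / coefficient:
  H2: 6/2 = 3.000
  O2: 8/1 = 8.000
Smaller ratio is limiting.

H2


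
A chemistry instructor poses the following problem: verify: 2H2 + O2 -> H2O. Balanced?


Equation: 2H2 + O2 -> H2O
Check atoms: H: 4≠2, O: 2≠1
Not balanced

No, not balanced


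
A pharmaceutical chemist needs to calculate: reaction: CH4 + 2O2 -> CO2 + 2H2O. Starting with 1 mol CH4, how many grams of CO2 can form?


Mole ratio CO2:CH4 = 1:1
n(CO2) = 1 × 1/1 = 1.000 mol
mass = 1.000 × 44.01 = 44.01 g

44.01 g


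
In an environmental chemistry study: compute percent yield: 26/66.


% yield = actual/theoretical × 100
= 26/66 × 100
= 39.39%

39.39%


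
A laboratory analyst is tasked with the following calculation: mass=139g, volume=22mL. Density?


ρ = mass/volume
= 139/22
= 6.318 g/mL

6.318 g/mL


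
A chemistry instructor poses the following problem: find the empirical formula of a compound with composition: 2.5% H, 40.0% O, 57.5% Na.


Assume 100 g sample. Moles of each element:
  H: 2.5/1.008 = 2.48 mol
  O: 40.0/16.0 = 2.5 mol
  Na: 57.5/22.99 = 2.501 mol
Divide by smallest (2.48):
  H: 2.48/2.48 = 1.0
  O: 2.5/2.48 = 1.01
  Na: 2.501/2.48 = 1.01
Empirical formula: NaOH

NaOH


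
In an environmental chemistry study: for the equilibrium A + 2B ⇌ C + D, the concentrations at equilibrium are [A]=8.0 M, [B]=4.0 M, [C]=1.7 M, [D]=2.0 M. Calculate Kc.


Kc = [C][D]/([A][B]^2)
= (1.7^1 × 2.0^1)/(8.0^1 × 4.0^2)
= 3.4/128
= 0.02656

0.02656


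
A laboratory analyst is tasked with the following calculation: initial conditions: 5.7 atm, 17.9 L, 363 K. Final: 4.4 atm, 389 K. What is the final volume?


P1V1/T1 = P2V2/T2
V2 = P1V1T2/(T1P2)
= 5.7×17.9×389/(363×4.4)
= 24.85 L

24.85 L


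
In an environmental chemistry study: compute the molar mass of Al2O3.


M(Al2O3) = 2×26.98 + 3×16.0
= 53.96 + 48.0
= 101.96 g/mol

101.96 g/mol


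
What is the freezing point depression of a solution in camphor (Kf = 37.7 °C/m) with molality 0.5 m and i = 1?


ΔTf = Kf × m × i
= 37.7 × 0.5 × 1
= 18.85 °C

18.85 °C


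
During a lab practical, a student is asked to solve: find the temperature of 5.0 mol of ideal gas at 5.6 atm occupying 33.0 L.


PV = nRT  (R = 0.08206 L·atm/(mol·K))
T = PV/(nR) = 5.6×33.0/(5.0×0.08206)
= 184.80/0.410300
= 450.40 K

450.40 K


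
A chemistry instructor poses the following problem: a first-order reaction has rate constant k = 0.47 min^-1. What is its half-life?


t½ = ln2/k = 0.693147/(0.47 min^-1)
= 1.475 min

1.475 min


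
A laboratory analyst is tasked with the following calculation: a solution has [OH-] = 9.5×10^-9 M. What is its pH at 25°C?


pOH = -log10([OH-]) = -log10(9.5×10^-9)
= 9 - log10(9.5) = 8.02
pH = 14 - pOH = 14 - 8.02 = 5.98

5.98


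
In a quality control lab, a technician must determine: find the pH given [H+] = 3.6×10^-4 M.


pH = -log10([H+]) = -log10(3.6×10^-4)
= 4 - log10(3.6)
= 4 - 0.56
= 3.44

3.44


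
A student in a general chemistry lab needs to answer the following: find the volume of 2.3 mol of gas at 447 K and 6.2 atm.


PV = nRT  (R = 0.08206 L·atm/(mol·K))
V = nRT/P = 2.3×0.08206×447/6.2
= 13.607 L

13.607 L


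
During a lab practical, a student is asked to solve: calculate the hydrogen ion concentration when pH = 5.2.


[H+] = 10^(-pH) = 10^(-5.2)
= 6.31×10^-6 M

6.31×10^-6 M


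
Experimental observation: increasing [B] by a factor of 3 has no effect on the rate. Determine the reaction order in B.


rate ∝ [B]^n
rate ∝ [B]^0
Order in B: 0

0


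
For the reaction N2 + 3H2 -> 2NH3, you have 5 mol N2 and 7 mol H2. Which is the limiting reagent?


Mole ratio available / coefficient:
  N2: 5/1 = 5.000
  H2: 7/3 = 2.333
Smaller ratio is limiting.

H2


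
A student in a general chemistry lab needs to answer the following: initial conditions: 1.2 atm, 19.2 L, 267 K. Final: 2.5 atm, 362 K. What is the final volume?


P1V1/T1 = P2V2/T2
V2 = P1V1T2/(T1P2)
= 1.2×19.2×362/(267×2.5)
= 12.495 L

12.495 L


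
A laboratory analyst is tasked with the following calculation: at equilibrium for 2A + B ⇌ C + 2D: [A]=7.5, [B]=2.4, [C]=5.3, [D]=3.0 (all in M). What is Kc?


Kc = [C][D]^2/([A]^2[B])
= (5.3^1 × 3.0^2)/(7.5^2 × 2.4^1)
= 47.7/135
= 0.3533

0.3533


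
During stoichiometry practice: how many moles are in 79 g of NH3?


M(NH3) = 17.03 g/mol
n = mass/M = 79/17.03 = 4.6389 mol

4.6389 mol


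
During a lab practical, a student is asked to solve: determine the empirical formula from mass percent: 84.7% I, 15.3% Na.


Assume 100 g sample. Moles of each element:
  I: 84.7/126.9 = 0.667 mol
  Na: 15.3/22.99 = 0.666 mol
Divide by smallest (0.666):
  I: 0.667/0.666 = 1.0
  Na: 0.666/0.666 = 1.0
Empirical formula: NaI

NaI


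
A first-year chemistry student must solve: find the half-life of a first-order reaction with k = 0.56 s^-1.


t½ = ln2/k = 0.693147/(0.56 s^-1)
= 1.238 s

1.238 s


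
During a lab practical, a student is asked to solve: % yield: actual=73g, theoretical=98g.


% yield = actual/theoretical × 100
= 73/98 × 100
= 74.49%

74.49%


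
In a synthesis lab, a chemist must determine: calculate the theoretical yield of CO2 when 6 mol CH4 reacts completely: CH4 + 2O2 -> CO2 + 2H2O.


Mole ratio CO2:CH4 = 1:1
n(CO2) = 6 × 1/1 = 6.000 mol
mass = 6.000 × 44.01 = 264.06 g

264.06 g


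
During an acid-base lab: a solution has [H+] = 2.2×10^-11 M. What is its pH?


pH = -log10([H+]) = -log10(2.2×10^-11)
= 11 - log10(2.2)
= 11 - 0.34
= 10.66

10.66


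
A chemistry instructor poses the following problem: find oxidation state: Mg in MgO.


Group 2 metal: +2
Oxidation number: +2

+2


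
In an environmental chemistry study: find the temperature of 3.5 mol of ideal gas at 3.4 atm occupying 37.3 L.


PV = nRT  (R = 0.08206 L·atm/(mol·K))
T = PV/(nR) = 3.4×37.3/(3.5×0.08206)
= 126.82/0.287210
= 441.56 K

441.56 K


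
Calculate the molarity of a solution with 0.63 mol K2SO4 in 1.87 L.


M = n/V = 0.63/1.87 = 0.337 mol/L

0.337 M


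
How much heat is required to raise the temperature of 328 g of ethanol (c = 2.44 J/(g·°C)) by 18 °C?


q = mcΔT = 328 × 2.44 × 18
= 14405.76 J

14405.76 J


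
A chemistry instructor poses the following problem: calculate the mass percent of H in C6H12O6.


M(C6H12O6) = 6×12.01 + 12×1.008 + 6×16.0 = 180.156 g/mol
Mass of H = 12 × 1.008 = 12.096 g/mol
% H = 12.096/180.156 × 100 = 6.71%

6.71%


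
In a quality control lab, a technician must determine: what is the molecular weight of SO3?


M(SO3) = 1×32.07 + 3×16.0
= 32.07 + 48.0
= 80.07 g/mol

80.07 g/mol


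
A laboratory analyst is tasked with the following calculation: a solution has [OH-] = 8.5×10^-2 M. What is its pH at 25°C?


pOH = -log10([OH-]) = -log10(8.5×10^-2)
= 2 - log10(8.5) = 1.07
pH = 14 - pOH = 14 - 1.07 = 12.93

12.93


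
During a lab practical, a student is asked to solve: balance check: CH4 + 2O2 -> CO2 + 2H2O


Equation: CH4 + 2O2 -> CO2 + 2H2O
Check atoms: C: 1=1, H: 4=4, O: 4=4
Balanced

Yes, balanced


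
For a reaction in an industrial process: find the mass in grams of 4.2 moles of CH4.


M(CH4) = 16.04 g/mol
mass = n × M = 4.2 × 16.04 = 67.37 g

67.37 g


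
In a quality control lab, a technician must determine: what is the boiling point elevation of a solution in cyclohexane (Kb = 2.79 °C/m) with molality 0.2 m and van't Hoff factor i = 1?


ΔTb = Kb × m × i
= 2.79 × 0.2 × 1
= 0.558 °C

0.558 °C


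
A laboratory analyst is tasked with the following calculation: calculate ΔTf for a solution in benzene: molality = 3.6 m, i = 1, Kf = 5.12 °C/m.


ΔTf = Kf × m × i
= 5.12 × 3.6 × 1
= 18.432 °C

18.432 °C


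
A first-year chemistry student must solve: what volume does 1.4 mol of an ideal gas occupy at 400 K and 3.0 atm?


PV = nRT  (R = 0.08206 L·atm/(mol·K))
V = nRT/P = 1.4×0.08206×400/3.0
= 15.318 L

15.318 L


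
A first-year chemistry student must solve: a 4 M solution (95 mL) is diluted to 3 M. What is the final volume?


C1V1 = C2V2
4 × 95 = 3 × V2
V2 = 380/3 = 126.67 mL

126.67 mL


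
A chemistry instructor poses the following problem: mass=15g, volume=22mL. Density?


ρ = mass/volume
= 15/22
= 0.682 g/mL

0.682 g/mL


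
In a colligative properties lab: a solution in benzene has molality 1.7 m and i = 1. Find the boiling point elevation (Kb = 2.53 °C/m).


ΔTb = Kb × m × i
= 2.53 × 1.7 × 1
= 4.301 °C

4.301 °C


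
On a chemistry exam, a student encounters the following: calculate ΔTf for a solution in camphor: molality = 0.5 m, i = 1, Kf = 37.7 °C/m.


ΔTf = Kf × m × i
= 37.7 × 0.5 × 1
= 18.85 °C

18.85 °C


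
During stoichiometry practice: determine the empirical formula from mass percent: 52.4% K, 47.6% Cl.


Assume 100 g sample. Moles of each element:
  K: 52.4/39.1 = 1.34 mol
  Cl: 47.6/35.45 = 1.343 mol
Divide by smallest (1.34):
  K: 1.34/1.34 = 1.0
  Cl: 1.343/1.34 = 1.0
Empirical formula: KCl

KCl


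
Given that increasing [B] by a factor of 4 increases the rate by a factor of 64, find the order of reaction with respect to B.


rate ∝ [B]^n
4^n = 64 → n = 3
Order in B: 3

3


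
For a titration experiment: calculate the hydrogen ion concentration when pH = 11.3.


[H+] = 10^(-pH) = 10^(-11.3)
= 5.01×10^-12 M

5.01×10^-12 M


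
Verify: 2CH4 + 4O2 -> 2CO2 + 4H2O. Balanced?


Equation: 2CH4 + 4O2 -> 2CO2 + 4H2O
Check atoms: C: 2=2, H: 8=8, O: 8=8
Balanced

Yes, balanced


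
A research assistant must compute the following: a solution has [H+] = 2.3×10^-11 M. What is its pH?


pH = -log10([H+]) = -log10(2.3×10^-11)
= 11 - log10(2.3)
= 11 - 0.36
= 10.64

10.64


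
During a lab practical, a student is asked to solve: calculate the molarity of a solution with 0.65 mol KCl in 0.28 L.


M = n/V = 0.65/0.28 = 2.321 mol/L

2.321 M


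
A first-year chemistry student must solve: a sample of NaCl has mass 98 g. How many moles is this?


M(NaCl) = 58.44 g/mol
n = mass/M = 98/58.44 = 1.6769 mol

1.6769 mol


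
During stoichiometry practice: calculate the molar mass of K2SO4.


M(K2SO4) = 2×39.1 + 1×32.07 + 4×16.0
= 78.2 + 32.07 + 64.0
= 174.27 g/mol

174.27 g/mol


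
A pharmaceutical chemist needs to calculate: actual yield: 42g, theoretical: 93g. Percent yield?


% yield = actual/theoretical × 100
= 42/93 × 100
= 45.16%

45.16%


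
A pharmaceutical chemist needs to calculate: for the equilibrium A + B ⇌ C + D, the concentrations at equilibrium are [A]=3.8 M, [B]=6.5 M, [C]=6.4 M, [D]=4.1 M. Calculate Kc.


Kc = [C][D]/([A][B])
= (6.4^1 × 4.1^1)/(3.8^1 × 6.5^1)
= 26.24/24.7
= 1.062

1.062


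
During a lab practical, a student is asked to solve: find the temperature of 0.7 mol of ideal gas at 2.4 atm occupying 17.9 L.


PV = nRT  (R = 0.08206 L·atm/(mol·K))
T = PV/(nR) = 2.4×17.9/(0.7×0.08206)
= 42.96/0.057442
= 747.88 K

747.88 K


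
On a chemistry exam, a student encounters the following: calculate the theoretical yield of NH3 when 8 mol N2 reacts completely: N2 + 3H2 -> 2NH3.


Mole ratio NH3:N2 = 2:1
n(NH3) = 8 × 2/1 = 16.000 mol
mass = 16.000 × 17.03 = 272.48 g

272.48 g


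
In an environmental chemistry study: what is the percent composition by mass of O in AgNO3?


M(AgNO3) = 1×107.87 + 1×14.01 + 3×16.0 = 169.88 g/mol
Mass of O = 3 × 16.0 = 48.00 g/mol
% O = 48.00/169.88 × 100 = 28.26%

28.26%


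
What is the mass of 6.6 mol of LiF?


M(LiF) = 25.94 g/mol
mass = n × M = 6.6 × 25.94 = 171.20 g

171.20 g


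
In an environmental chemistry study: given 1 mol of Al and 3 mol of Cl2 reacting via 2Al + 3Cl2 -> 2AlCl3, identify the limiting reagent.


Mole ratio available / coefficient:
  Al: 1/2 = 0.500
  Cl2: 3/3 = 1.000
Smaller ratio is limiting.

Al


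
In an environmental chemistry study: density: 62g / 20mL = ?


ρ = mass/volume
= 62/20
= 3.1 g/mL

3.1 g/mL


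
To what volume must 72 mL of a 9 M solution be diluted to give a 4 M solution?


C1V1 = C2V2
9 × 72 = 4 × V2
V2 = 648/4 = 162.0 mL

162.0 mL


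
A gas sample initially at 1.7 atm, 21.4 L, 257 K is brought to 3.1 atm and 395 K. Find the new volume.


P1V1/T1 = P2V2/T2
V2 = P1V1T2/(T1P2)
= 1.7×21.4×395/(257×3.1)
= 18.037 L

18.037 L


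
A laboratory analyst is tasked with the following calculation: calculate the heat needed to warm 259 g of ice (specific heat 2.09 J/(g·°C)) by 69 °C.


q = mcΔT = 259 × 2.09 × 69
= 37350.39 J

37350.39 J


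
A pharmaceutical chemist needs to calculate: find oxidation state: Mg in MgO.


Group 2 metal: +2
Oxidation number: +2

+2


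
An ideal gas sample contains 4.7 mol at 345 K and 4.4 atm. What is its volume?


PV = nRT  (R = 0.08206 L·atm/(mol·K))
V = nRT/P = 4.7×0.08206×345/4.4
= 30.241 L

30.241 L


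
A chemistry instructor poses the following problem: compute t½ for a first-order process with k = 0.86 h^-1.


t½ = ln2/k = 0.693147/(0.86 h^-1)
= 0.8060 h

0.8060 h


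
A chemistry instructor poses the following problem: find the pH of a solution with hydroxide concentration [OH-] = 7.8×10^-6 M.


pOH = -log10([OH-]) = -log10(7.8×10^-6)
= 6 - log10(7.8) = 5.11
pH = 14 - pOH = 14 - 5.11 = 8.89

8.89


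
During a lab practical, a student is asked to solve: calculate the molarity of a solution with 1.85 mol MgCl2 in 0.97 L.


M = n/V = 1.85/0.97 = 1.907 mol/L

1.907 M


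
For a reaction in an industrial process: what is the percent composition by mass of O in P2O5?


M(P2O5) = 2×30.97 + 5×16.0 = 141.94 g/mol
Mass of O = 5 × 16.0 = 80.00 g/mol
% O = 80.00/141.94 × 100 = 56.36%

56.36%


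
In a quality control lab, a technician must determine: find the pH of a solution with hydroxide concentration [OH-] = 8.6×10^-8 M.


pOH = -log10([OH-]) = -log10(8.6×10^-8)
= 8 - log10(8.6) = 7.07
pH = 14 - pOH = 14 - 7.07 = 6.93

6.93


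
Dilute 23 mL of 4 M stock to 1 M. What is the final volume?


C1V1 = C2V2
4 × 23 = 1 × V2
V2 = 92/1 = 92.0 mL

92.0 mL


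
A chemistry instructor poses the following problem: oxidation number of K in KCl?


Group 1 metal: +1
Oxidation number: +1

+1


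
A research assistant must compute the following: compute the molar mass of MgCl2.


M(MgCl2) = 1×24.31 + 2×35.45
= 24.31 + 70.9
= 95.21 g/mol

95.21 g/mol


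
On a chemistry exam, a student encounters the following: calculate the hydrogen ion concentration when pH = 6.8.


[H+] = 10^(-pH) = 10^(-6.8)
= 1.58×10^-7 M

1.58×10^-7 M


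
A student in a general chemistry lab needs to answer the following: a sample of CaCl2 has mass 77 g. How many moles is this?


M(CaCl2) = 110.98 g/mol
n = mass/M = 77/110.98 = 0.6938 mol

0.6938 mol


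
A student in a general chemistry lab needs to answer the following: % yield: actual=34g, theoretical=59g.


% yield = actual/theoretical × 100
= 34/59 × 100
= 57.63%

57.63%


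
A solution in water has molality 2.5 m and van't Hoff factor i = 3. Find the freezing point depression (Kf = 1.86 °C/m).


ΔTf = Kf × m × i
= 1.86 × 2.5 × 3
= 13.95 °C

13.95 °C


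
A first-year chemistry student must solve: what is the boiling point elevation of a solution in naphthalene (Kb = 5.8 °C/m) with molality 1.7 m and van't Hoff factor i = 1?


ΔTb = Kb × m × i
= 5.8 × 1.7 × 1
= 9.86 °C

9.86 °C


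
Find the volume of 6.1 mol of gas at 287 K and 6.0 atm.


PV = nRT  (R = 0.08206 L·atm/(mol·K))
V = nRT/P = 6.1×0.08206×287/6.0
= 23.944 L

23.944 L


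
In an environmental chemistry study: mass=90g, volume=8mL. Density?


ρ = mass/volume
= 90/8
= 11.25 g/mL

11.25 g/mL


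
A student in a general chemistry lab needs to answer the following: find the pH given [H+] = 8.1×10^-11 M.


pH = -log10([H+]) = -log10(8.1×10^-11)
= 11 - log10(8.1)
= 11 - 0.91
= 10.09

10.09


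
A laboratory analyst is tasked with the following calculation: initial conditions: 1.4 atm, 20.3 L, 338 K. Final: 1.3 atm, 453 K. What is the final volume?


P1V1/T1 = P2V2/T2
V2 = P1V1T2/(T1P2)
= 1.4×20.3×453/(338×1.3)
= 29.3 L

29.3 L


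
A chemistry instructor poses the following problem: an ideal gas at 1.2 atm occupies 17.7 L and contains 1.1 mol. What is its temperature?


PV = nRT  (R = 0.08206 L·atm/(mol·K))
T = PV/(nR) = 1.2×17.7/(1.1×0.08206)
= 21.24/0.090266
= 235.30 K

235.30 K


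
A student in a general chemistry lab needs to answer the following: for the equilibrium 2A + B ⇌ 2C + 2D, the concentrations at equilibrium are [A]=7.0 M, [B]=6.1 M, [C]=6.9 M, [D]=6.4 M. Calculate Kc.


Kc = [C]^2[D]^2/([A]^2[B])
= (6.9^2 × 6.4^2)/(7.0^2 × 6.1^1)
= 1950.1056/298.9
= 6.524

6.524


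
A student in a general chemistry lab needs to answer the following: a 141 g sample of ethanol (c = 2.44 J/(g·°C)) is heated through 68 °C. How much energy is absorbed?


q = mcΔT = 141 × 2.44 × 68
= 23394.72 J

23394.72 J


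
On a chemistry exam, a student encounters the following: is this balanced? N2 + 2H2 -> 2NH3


Equation: N2 + 2H2 -> 2NH3
Check atoms: H: 4≠6, N: 2=2
Not balanced

No, not balanced


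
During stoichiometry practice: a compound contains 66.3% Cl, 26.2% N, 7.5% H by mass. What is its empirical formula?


Assume 100 g sample. Moles of each element:
  Cl: 66.3/35.45 = 1.87 mol
  N: 26.2/14.01 = 1.87 mol
  H: 7.5/1.008 = 7.44 mol
Divide by smallest (1.87):
  Cl: 1.87/1.87 = 1.0
  N: 1.87/1.87 = 1.0
  H: 7.44/1.87 = 3.98
Empirical formula: NH4Cl

NH4Cl
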